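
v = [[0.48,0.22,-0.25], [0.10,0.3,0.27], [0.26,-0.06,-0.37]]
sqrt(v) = [[(0.59-0.26j), (0.31+0.2j), (-0.15+0.57j)],[0.19+0.30j, 0.39-0.23j, 0.16-0.65j],[0.20-0.41j, (0.01+0.31j), -0.13+0.89j]]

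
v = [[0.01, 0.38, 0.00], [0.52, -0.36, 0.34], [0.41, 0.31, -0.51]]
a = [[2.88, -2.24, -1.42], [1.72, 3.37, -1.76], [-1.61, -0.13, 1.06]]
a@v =[[-1.72,1.46,-0.04], [1.05,-1.11,2.04], [0.35,-0.24,-0.58]]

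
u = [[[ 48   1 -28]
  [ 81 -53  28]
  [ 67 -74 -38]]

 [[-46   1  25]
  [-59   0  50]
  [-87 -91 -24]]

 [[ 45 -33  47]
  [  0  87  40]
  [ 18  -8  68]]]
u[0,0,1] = 1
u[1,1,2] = 50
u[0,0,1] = 1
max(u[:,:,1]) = 87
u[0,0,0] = 48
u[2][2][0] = 18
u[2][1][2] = 40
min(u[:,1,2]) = 28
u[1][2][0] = -87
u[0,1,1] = -53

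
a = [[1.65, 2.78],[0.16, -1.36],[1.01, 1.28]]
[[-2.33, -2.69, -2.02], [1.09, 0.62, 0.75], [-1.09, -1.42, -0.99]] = a @ [[-0.05,-0.72,-0.25],[-0.81,-0.54,-0.58]]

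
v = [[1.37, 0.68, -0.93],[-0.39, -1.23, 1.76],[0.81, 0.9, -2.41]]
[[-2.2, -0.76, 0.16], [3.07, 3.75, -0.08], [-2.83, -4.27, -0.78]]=v@[[-0.45, 1.07, 0.07],  [-1.91, -0.73, 1.16],  [0.31, 1.86, 0.78]]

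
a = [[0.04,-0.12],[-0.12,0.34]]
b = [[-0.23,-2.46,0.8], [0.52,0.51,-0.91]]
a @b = [[-0.07, -0.16, 0.14], [0.2, 0.47, -0.41]]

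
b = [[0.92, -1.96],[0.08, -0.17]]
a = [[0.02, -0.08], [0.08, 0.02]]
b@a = [[-0.14, -0.11], [-0.01, -0.01]]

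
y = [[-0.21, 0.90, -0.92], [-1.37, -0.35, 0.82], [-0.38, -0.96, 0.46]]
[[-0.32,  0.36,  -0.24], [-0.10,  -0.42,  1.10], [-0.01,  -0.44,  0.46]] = y@[[0.27, 0.16, -0.6], [0.08, 0.35, -0.1], [0.36, -0.09, 0.30]]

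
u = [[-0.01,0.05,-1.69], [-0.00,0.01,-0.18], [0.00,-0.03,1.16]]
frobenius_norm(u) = 2.06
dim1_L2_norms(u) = [1.69, 0.18, 1.16]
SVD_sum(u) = [[-0.01, 0.05, -1.69],[-0.00, 0.01, -0.18],[0.00, -0.03, 1.16]] + [[-0.0, 0.00, 0.00], [-0.0, 0.00, 0.0], [-0.00, 0.00, 0.00]] + [[-0.00, -0.00, -0.00], [0.0, 0.0, 0.0], [-0.0, -0.0, -0.00]]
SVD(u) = [[0.82, 0.48, -0.31],[0.09, 0.44, 0.89],[-0.56, 0.76, -0.32]] @ diag([2.0585507242601113, 0.007155272698299627, 0.004209242305258429]) @ [[-0.0, 0.03, -1.0], [-0.67, 0.75, 0.02], [0.75, 0.67, 0.02]]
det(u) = -0.00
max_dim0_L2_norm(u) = 2.06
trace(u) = 1.16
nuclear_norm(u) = 2.07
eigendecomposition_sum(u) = [[-0.01,0.0,-0.01], [-0.00,-0.0,-0.00], [-0.0,-0.0,-0.00]] + [[0.0,0.0,0.0], [0.00,0.01,0.00], [0.0,0.0,0.00]] + [[0.0, 0.04, -1.68], [0.00, 0.00, -0.18], [0.0, -0.03, 1.16]]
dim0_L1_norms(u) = [0.01, 0.09, 3.03]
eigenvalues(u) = [-0.01, 0.01, 1.16]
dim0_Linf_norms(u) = [0.01, 0.05, 1.69]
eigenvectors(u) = [[1.0, -0.37, 0.82], [0.0, -0.93, 0.09], [0.0, -0.02, -0.57]]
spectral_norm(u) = 2.06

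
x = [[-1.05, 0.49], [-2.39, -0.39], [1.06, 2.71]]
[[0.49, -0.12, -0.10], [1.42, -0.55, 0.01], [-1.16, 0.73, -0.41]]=x@[[-0.56, 0.20, 0.02], [-0.21, 0.19, -0.16]]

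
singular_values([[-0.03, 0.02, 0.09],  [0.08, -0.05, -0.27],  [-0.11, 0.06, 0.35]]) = [0.48, 0.01, 0.0]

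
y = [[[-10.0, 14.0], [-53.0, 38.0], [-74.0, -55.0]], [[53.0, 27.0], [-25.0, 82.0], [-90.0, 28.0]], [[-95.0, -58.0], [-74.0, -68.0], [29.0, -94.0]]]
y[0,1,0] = -53.0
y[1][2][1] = 28.0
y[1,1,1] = 82.0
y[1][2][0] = -90.0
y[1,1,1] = 82.0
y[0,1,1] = 38.0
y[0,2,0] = -74.0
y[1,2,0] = -90.0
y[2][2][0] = 29.0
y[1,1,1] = 82.0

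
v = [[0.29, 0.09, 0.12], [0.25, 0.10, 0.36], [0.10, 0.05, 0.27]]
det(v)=0.000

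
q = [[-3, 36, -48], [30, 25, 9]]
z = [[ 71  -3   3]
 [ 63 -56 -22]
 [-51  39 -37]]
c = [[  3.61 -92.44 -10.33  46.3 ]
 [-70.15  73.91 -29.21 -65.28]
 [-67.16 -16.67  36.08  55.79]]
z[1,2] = -22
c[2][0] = -67.16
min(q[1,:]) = 9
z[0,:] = [71, -3, 3]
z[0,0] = 71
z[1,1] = -56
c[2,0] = -67.16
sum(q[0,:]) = -15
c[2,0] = -67.16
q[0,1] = 36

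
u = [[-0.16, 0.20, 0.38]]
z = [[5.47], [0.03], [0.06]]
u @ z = [[-0.85]]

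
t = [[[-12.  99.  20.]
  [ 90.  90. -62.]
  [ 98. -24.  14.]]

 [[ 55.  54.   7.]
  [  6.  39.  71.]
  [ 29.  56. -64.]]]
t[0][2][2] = 14.0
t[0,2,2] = 14.0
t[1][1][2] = 71.0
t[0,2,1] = -24.0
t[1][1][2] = 71.0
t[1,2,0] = 29.0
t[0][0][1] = 99.0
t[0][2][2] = 14.0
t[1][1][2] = 71.0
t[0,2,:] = [98.0, -24.0, 14.0]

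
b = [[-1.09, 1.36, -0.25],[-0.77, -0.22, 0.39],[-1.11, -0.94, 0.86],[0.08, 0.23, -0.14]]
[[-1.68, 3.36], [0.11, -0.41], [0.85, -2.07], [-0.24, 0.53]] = b@ [[-0.34,-0.61],[-1.76,1.75],[-1.37,-1.28]]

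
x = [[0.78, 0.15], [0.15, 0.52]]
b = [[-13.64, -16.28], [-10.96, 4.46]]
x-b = [[14.42, 16.43],[11.11, -3.94]]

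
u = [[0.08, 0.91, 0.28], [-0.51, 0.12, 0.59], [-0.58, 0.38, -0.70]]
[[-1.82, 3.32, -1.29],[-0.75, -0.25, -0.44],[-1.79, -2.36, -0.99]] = u @ [[1.29, 3.44, 0.62], [-2.20, 2.73, -1.50], [0.29, 2.0, 0.09]]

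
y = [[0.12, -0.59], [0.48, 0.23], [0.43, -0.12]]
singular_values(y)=[0.66, 0.64]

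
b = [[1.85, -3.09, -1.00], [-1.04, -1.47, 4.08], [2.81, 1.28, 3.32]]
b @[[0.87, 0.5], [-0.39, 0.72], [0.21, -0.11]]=[[2.60, -1.19], [0.53, -2.03], [2.64, 1.96]]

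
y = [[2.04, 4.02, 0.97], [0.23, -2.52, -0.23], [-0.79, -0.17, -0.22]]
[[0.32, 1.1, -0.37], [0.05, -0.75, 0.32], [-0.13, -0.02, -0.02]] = y @[[0.16, -0.01, 0.04], [-0.01, 0.31, -0.13], [0.04, -0.13, 0.07]]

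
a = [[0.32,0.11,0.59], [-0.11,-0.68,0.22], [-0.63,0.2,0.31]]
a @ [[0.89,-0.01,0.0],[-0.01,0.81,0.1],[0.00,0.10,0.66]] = [[0.28, 0.14, 0.40], [-0.09, -0.53, 0.08], [-0.56, 0.20, 0.22]]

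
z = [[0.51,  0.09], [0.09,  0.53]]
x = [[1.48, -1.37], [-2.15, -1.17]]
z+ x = [[1.99, -1.28], [-2.06, -0.64]]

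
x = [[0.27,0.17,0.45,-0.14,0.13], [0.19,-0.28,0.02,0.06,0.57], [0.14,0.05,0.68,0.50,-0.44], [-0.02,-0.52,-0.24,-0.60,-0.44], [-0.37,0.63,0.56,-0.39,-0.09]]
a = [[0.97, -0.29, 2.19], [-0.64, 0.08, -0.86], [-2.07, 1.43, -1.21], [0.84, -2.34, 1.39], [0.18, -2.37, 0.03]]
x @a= [[-0.87, 0.6, -0.29], [0.48, -1.54, 0.73], [-0.96, 0.81, 0.12], [0.23, 2.07, -0.15], [-2.27, 2.08, -2.57]]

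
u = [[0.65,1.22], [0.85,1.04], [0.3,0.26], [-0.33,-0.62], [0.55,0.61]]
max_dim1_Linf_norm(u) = 1.22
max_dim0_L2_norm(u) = 1.84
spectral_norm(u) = 2.23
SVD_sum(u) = [[0.78, 1.13], [0.76, 1.1], [0.22, 0.32], [-0.40, -0.57], [0.46, 0.67]] + [[-0.13, 0.09], [0.09, -0.06], [0.08, -0.06], [0.07, -0.05], [0.09, -0.06]]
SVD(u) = [[-0.62, 0.62],[-0.60, -0.43],[-0.17, -0.39],[0.31, -0.32],[-0.37, -0.42]] @ diag([2.2307127464928915, 0.2538122192372595]) @ [[-0.57, -0.82], [-0.82, 0.57]]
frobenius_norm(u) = 2.25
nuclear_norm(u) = 2.48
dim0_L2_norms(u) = [1.28, 1.84]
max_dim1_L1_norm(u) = 1.89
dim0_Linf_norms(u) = [0.85, 1.22]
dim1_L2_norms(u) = [1.38, 1.34, 0.4, 0.7, 0.82]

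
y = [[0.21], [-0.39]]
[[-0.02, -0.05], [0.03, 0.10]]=y@ [[-0.08, -0.25]]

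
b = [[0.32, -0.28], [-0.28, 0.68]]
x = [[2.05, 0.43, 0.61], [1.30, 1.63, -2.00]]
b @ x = [[0.29, -0.32, 0.76], [0.31, 0.99, -1.53]]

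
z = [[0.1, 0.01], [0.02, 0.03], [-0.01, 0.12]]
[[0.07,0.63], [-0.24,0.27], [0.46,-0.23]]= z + [[-0.03, 0.62], [-0.26, 0.24], [0.47, -0.35]]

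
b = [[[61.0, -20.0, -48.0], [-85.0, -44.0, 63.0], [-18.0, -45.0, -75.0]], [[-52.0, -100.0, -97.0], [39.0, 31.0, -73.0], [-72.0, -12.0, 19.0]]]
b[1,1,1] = 31.0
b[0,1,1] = -44.0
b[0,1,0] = -85.0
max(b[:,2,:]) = 19.0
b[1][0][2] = -97.0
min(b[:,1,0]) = -85.0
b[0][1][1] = -44.0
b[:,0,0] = [61.0, -52.0]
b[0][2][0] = -18.0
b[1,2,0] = -72.0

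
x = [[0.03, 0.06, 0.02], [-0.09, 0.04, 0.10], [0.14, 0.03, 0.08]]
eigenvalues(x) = [(-0+0.08j), (-0-0.08j), (0.15+0j)]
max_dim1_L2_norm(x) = 0.16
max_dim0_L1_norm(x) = 0.26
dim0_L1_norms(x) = [0.26, 0.13, 0.2]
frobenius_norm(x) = 0.23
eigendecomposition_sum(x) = [[0.03j, (0.02-0.01j), -0.01-0.01j], [(-0.06-0.01j), 0.03j, (0.02-0.01j)], [0.04-0.02j, -0.01-0.02j, (-0.01+0.02j)]] + [[-0.03j,  (0.02+0.01j),  (-0.01+0.01j)], [-0.06+0.01j,  0.00-0.03j,  (0.02+0.01j)], [(0.04+0.02j),  -0.01+0.02j,  (-0.01-0.02j)]] + [[(0.03-0j), 0.02+0.00j, (0.04+0j)], [(0.04-0j), 0.03+0.00j, (0.05+0j)], [(0.06-0j), 0.06+0.00j, 0.10+0.00j]]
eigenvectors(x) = [[(0.09+0.41j), 0.09-0.41j, (0.35+0j)],[-0.76+0.00j, (-0.76-0j), (0.45+0j)],[0.41-0.28j, (0.41+0.28j), 0.83+0.00j]]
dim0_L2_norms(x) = [0.17, 0.08, 0.13]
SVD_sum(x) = [[0.04, 0.01, 0.01], [-0.04, -0.01, -0.01], [0.15, 0.03, 0.05]] + [[-0.01, 0.01, 0.03], [-0.05, 0.05, 0.11], [-0.01, 0.01, 0.02]] + [[-0.0, 0.04, -0.02], [0.00, -0.01, 0.0], [0.0, -0.01, 0.01]]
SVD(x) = [[-0.26,-0.22,-0.94], [0.26,-0.95,0.15], [-0.93,-0.21,0.31]] @ diag([0.17325123524542724, 0.1391245023061144, 0.04613439437133214]) @ [[-0.93, -0.19, -0.31], [0.36, -0.41, -0.84], [0.03, -0.89, 0.45]]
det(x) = 0.00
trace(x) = 0.15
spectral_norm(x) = 0.17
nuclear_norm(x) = 0.36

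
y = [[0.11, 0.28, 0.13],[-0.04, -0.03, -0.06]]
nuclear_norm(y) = 0.38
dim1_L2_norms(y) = [0.33, 0.08]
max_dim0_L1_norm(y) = 0.31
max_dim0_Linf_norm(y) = 0.28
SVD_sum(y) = [[0.11, 0.28, 0.14], [-0.02, -0.05, -0.03]] + [[-0.0, 0.00, -0.01], [-0.02, 0.02, -0.03]]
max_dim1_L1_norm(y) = 0.52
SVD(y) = [[-0.98, 0.19], [0.19, 0.98]] @ diag([0.33380968172010267, 0.04550930003772676]) @ [[-0.35, -0.84, -0.42], [-0.40, 0.53, -0.75]]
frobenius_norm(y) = 0.34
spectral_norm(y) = 0.33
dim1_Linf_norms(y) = [0.28, 0.06]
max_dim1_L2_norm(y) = 0.33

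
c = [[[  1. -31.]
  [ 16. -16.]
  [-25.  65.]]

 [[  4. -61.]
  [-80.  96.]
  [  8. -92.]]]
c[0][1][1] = -16.0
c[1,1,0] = -80.0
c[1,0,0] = 4.0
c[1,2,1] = -92.0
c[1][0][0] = 4.0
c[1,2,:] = [8.0, -92.0]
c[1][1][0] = -80.0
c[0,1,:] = [16.0, -16.0]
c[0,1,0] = 16.0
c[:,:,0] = [[1.0, 16.0, -25.0], [4.0, -80.0, 8.0]]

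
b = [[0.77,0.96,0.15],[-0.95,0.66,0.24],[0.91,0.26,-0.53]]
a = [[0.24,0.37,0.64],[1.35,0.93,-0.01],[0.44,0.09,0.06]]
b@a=[[1.55, 1.19, 0.49], [0.77, 0.28, -0.6], [0.34, 0.53, 0.55]]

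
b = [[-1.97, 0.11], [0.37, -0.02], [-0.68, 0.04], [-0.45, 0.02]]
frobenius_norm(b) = 2.17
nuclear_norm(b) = 2.17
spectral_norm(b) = 2.17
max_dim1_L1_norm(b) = 2.08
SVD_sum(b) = [[-1.97,0.11],[0.37,-0.02],[-0.68,0.04],[-0.45,0.02]] + [[0.0, 0.0],  [0.00, 0.0],  [0.00, 0.0],  [-0.0, -0.0]]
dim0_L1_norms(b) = [3.47, 0.19]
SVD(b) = [[-0.91, -0.09], [0.17, -0.1], [-0.31, -0.40], [-0.21, 0.91]] @ diag([2.1672954444100103, 0.005518753447705206]) @ [[1.00, -0.06], [-0.06, -1.00]]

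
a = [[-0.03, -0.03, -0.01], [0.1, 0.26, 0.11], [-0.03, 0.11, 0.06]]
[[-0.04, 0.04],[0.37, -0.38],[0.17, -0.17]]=a@[[0.15, -0.09], [0.76, -0.86], [1.46, -1.33]]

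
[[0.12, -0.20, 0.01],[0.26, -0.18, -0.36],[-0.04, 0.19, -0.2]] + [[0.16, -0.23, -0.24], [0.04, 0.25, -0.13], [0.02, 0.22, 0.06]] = [[0.28,-0.43,-0.23], [0.3,0.07,-0.49], [-0.02,0.41,-0.14]]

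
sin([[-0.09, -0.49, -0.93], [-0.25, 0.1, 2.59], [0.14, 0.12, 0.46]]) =[[-0.06, -0.46, -0.76], [-0.26, 0.09, 2.33], [0.13, 0.11, 0.43]]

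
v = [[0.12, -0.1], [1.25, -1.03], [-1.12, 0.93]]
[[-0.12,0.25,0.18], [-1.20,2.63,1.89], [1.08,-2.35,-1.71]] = v @ [[-1.26, 3.26, -0.31],[-0.36, 1.4, -2.21]]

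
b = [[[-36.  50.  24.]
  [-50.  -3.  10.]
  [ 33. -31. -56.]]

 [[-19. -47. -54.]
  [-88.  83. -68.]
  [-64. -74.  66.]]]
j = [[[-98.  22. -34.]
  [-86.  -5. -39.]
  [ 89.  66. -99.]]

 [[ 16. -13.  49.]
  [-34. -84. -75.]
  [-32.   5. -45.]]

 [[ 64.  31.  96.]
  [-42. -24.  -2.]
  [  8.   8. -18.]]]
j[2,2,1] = 8.0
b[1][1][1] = 83.0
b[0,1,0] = -50.0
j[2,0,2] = 96.0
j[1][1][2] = -75.0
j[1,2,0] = -32.0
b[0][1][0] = -50.0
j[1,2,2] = -45.0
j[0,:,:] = [[-98.0, 22.0, -34.0], [-86.0, -5.0, -39.0], [89.0, 66.0, -99.0]]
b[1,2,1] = -74.0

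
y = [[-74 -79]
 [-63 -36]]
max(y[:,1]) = -36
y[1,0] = -63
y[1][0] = -63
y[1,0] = -63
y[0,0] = -74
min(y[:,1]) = -79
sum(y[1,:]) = -99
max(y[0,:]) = -74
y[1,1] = -36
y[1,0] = -63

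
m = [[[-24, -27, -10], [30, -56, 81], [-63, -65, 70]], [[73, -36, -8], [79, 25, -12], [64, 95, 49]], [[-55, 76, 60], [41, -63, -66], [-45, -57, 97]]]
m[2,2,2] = 97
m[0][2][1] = -65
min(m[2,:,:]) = -66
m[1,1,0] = 79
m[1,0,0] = 73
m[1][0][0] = 73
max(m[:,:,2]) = 97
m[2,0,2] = 60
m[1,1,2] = -12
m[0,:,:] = [[-24, -27, -10], [30, -56, 81], [-63, -65, 70]]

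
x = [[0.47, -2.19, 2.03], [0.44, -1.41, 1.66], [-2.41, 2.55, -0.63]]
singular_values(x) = [4.82, 1.88, 0.22]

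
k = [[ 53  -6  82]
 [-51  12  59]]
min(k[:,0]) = -51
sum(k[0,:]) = 129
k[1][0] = -51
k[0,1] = -6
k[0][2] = 82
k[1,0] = -51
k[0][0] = 53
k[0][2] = 82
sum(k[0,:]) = 129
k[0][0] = 53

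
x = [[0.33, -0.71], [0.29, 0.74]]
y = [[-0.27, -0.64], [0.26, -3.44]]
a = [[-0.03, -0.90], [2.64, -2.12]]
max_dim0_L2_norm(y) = 3.5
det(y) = 1.10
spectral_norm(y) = 3.51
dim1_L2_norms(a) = [0.9, 3.39]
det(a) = 2.44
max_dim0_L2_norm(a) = 2.64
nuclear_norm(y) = 3.82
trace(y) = -3.71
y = a @ x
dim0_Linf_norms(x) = [0.33, 0.74]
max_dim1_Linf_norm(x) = 0.74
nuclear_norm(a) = 4.14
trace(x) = 1.07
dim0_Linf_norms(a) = [2.64, 2.12]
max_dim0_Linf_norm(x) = 0.74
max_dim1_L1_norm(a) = 4.76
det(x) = 0.45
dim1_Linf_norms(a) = [0.9, 2.64]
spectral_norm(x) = 1.03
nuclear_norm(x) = 1.46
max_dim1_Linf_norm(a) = 2.64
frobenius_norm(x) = 1.12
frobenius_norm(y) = 3.52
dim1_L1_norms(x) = [1.04, 1.03]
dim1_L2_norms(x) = [0.78, 0.79]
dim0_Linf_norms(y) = [0.27, 3.44]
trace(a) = -2.15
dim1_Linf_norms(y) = [0.64, 3.44]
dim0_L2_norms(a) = [2.64, 2.3]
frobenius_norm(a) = 3.50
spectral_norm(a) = 3.43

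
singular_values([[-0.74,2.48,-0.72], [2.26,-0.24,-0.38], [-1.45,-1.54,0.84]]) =[3.12, 2.82, 0.0]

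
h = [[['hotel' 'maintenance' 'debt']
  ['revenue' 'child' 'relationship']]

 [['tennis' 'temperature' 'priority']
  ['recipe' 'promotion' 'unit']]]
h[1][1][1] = 'promotion'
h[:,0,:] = [['hotel', 'maintenance', 'debt'], ['tennis', 'temperature', 'priority']]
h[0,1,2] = 'relationship'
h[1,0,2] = 'priority'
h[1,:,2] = ['priority', 'unit']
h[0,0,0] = 'hotel'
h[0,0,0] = 'hotel'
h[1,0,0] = 'tennis'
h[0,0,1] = 'maintenance'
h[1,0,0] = 'tennis'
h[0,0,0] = 'hotel'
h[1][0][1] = 'temperature'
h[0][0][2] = 'debt'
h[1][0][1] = 'temperature'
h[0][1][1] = 'child'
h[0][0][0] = 'hotel'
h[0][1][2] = 'relationship'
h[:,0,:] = [['hotel', 'maintenance', 'debt'], ['tennis', 'temperature', 'priority']]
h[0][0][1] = 'maintenance'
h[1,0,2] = 'priority'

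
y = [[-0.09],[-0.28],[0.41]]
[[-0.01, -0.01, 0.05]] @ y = [[0.02]]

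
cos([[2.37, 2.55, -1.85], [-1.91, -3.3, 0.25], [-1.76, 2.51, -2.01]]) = [[-0.71, 0.84, -0.31], [-0.4, -1.82, -0.09], [0.02, 1.47, -1.68]]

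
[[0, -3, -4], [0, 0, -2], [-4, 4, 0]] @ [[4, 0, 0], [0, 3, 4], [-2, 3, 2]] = [[8, -21, -20], [4, -6, -4], [-16, 12, 16]]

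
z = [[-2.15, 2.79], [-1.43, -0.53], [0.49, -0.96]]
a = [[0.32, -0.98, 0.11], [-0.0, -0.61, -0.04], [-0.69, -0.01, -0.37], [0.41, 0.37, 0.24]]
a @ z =[[0.77, 1.31], [0.85, 0.36], [1.32, -1.56], [-1.29, 0.72]]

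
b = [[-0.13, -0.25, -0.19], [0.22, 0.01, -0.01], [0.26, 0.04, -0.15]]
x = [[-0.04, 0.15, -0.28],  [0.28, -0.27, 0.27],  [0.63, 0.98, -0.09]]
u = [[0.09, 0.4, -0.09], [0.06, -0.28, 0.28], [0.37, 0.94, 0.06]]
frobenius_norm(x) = 1.30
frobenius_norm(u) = 1.17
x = u + b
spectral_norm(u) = 1.12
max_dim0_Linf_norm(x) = 0.98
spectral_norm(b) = 0.39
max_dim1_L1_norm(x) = 1.7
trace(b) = -0.27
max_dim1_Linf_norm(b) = 0.26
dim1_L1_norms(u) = [0.58, 0.62, 1.37]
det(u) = 0.00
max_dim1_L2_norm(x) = 1.17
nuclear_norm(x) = 1.85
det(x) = -0.09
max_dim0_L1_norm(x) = 1.4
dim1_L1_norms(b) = [0.57, 0.24, 0.45]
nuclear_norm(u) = 1.46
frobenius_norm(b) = 0.51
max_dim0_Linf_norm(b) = 0.26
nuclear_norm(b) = 0.77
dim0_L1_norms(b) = [0.61, 0.3, 0.35]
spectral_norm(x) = 1.18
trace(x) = -0.40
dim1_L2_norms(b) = [0.34, 0.22, 0.3]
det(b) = -0.01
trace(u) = -0.13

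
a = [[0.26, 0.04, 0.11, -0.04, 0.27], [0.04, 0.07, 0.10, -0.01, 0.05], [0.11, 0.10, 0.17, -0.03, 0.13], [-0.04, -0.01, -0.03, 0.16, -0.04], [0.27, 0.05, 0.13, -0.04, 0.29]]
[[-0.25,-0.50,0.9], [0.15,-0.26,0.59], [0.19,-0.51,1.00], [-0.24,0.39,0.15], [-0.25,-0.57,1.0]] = a @ [[1.52, 1.91, 3.37], [-0.65, 0.54, 2.74], [3.14, -2.28, 3.56], [-1.55, 1.88, 2.29], [-3.8, -2.55, -1.43]]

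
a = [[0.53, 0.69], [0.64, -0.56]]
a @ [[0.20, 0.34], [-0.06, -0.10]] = [[0.06,0.11], [0.16,0.27]]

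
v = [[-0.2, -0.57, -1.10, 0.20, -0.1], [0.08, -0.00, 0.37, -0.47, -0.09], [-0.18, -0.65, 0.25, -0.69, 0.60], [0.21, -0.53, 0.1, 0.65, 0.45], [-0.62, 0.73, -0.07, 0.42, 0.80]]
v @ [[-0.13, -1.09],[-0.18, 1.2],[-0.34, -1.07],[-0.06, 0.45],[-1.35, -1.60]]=[[0.63, 0.96],[0.01, -0.55],[-0.71, -2.12],[-0.61, -1.4],[-1.13, 0.54]]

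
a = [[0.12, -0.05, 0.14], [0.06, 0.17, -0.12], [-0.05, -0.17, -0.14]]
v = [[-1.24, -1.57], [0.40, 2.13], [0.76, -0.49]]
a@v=[[-0.06, -0.36],[-0.10, 0.33],[-0.11, -0.22]]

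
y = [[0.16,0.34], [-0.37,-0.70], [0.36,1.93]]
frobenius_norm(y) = 2.15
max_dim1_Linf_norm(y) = 1.93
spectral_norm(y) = 2.14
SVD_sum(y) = [[0.08,0.36], [-0.18,-0.75], [0.45,1.91]] + [[0.08,-0.02], [-0.19,0.05], [-0.09,0.02]]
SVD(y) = [[-0.17, 0.33], [0.36, -0.86], [-0.92, -0.4]] @ diag([2.137336772347296, 0.23321989960559153]) @ [[-0.23, -0.97], [0.97, -0.23]]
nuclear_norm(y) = 2.37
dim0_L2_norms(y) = [0.54, 2.08]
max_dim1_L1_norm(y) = 2.29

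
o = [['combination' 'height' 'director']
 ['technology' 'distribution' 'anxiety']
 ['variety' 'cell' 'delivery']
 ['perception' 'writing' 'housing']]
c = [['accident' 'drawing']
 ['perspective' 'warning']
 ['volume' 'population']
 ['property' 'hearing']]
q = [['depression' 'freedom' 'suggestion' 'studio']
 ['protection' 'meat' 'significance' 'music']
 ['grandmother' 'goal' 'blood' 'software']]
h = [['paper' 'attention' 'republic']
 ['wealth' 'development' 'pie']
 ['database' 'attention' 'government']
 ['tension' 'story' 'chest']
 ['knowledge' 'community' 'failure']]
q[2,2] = 'blood'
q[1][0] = 'protection'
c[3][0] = 'property'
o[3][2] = 'housing'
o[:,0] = ['combination', 'technology', 'variety', 'perception']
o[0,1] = 'height'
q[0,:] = ['depression', 'freedom', 'suggestion', 'studio']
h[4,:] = ['knowledge', 'community', 'failure']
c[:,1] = ['drawing', 'warning', 'population', 'hearing']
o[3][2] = 'housing'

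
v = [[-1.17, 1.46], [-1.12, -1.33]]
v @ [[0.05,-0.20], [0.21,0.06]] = [[0.25, 0.32],  [-0.34, 0.14]]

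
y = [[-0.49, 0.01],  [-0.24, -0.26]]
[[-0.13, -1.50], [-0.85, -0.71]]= y @ [[0.33,3.06],[2.97,-0.09]]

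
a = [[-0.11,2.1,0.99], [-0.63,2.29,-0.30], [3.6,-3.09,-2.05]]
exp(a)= [[0.15, 6.1, -0.07],  [-3.52, 7.85, -1.28],  [3.34, -1.33, 1.14]]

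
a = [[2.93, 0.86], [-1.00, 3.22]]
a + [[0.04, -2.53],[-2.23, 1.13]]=[[2.97,-1.67], [-3.23,4.35]]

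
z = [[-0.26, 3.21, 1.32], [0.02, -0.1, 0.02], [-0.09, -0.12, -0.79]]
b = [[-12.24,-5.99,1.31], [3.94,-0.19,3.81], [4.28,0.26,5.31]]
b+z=[[-12.5, -2.78, 2.63], [3.96, -0.29, 3.83], [4.19, 0.14, 4.52]]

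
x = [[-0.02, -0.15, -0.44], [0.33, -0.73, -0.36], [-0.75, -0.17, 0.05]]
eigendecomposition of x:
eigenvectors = [[0.49,0.60,0.44], [0.34,-0.29,0.72], [-0.80,0.74,0.54]]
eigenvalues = [0.59, -0.49, -0.8]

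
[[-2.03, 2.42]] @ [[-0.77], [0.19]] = [[2.02]]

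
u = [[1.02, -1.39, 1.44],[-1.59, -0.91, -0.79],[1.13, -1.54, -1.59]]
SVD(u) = [[0.51, 0.65, 0.57], [-0.01, -0.66, 0.75], [0.86, -0.39, -0.33]] @ diag([2.600627653042948, 2.4415260918100885, 1.5743843727752396]) @ [[0.58,-0.78,-0.24], [0.52,0.12,0.85], [-0.63,-0.61,0.47]]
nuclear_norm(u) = 6.62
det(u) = 10.00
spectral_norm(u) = 2.60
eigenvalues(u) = [2.53, -1.77, -2.23]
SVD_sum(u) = [[0.77,-1.03,-0.32],  [-0.01,0.01,0.0],  [1.29,-1.74,-0.54]] + [[0.82, 0.19, 1.34], [-0.83, -0.19, -1.36], [-0.49, -0.12, -0.80]] + [[-0.56, -0.55, 0.42], [-0.75, -0.73, 0.56], [0.33, 0.32, -0.25]]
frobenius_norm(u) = 3.90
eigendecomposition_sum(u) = [[1.60, -0.98, 0.75],[-0.92, 0.56, -0.43],[0.78, -0.48, 0.37]] + [[-0.95, -1.77, -0.13], [-0.54, -1.0, -0.07], [1.33, 2.46, 0.18]] + [[0.38, 1.36, 0.82], [-0.13, -0.47, -0.29], [-0.98, -3.52, -2.14]]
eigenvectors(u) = [[-0.80, 0.55, -0.36], [0.46, 0.31, 0.12], [-0.39, -0.77, 0.93]]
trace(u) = -1.48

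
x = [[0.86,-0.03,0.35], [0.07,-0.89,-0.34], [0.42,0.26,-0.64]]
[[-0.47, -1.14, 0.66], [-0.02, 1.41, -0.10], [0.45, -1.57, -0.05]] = x @ [[-0.23, -1.63, 0.58], [0.29, -1.94, -0.01], [-0.74, 0.59, 0.45]]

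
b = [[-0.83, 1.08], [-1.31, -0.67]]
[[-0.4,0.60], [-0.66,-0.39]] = b @ [[0.50, 0.01], [0.01, 0.56]]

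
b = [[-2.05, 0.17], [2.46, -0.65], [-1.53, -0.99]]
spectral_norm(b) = 3.55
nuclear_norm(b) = 4.74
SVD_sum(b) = [[-2.05, 0.08], [2.48, -0.10], [-1.49, 0.06]] + [[0.0, 0.09], [-0.02, -0.55], [-0.04, -1.05]]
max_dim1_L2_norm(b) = 2.54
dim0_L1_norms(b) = [6.04, 1.81]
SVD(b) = [[-0.58,0.08], [0.70,-0.47], [-0.42,-0.88]] @ diag([3.551303164546258, 1.1894308863837921]) @ [[1.0, -0.04], [0.04, 1.0]]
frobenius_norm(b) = 3.75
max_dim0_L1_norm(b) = 6.04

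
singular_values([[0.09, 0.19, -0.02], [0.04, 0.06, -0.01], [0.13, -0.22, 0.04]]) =[0.3, 0.16, 0.0]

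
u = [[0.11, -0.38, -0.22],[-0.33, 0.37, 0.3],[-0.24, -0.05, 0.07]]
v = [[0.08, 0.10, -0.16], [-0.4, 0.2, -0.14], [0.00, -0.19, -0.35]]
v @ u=[[0.01, 0.01, 0.0], [-0.08, 0.23, 0.14], [0.15, -0.05, -0.08]]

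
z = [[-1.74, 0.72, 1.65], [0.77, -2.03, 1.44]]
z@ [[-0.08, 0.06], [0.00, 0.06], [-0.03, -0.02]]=[[0.09, -0.09], [-0.10, -0.1]]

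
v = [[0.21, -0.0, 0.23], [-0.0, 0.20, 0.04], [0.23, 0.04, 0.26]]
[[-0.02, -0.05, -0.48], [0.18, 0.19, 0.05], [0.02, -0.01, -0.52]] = v@ [[-0.27, -0.69, -0.84], [0.87, 0.86, 0.53], [0.17, 0.43, -1.33]]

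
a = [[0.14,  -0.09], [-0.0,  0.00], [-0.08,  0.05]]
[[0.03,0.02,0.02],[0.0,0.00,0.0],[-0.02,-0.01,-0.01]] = a @ [[0.29, 0.05, -0.09],[0.12, -0.15, -0.35]]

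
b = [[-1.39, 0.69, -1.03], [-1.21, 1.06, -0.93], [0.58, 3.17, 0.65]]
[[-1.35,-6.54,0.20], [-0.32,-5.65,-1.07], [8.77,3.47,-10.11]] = b@ [[-0.81, 4.14, -0.51], [2.13, 0.16, -2.81], [3.83, 0.87, -1.39]]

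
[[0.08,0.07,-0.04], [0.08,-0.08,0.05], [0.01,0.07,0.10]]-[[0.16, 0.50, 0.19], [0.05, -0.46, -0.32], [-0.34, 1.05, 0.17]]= [[-0.08, -0.43, -0.23], [0.03, 0.38, 0.37], [0.35, -0.98, -0.07]]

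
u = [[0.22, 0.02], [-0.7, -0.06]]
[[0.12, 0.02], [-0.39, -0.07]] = u @ [[0.55, 0.08], [0.08, 0.18]]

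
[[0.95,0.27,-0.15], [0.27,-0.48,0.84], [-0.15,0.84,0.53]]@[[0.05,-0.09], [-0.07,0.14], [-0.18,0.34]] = [[0.06, -0.10], [-0.1, 0.19], [-0.16, 0.31]]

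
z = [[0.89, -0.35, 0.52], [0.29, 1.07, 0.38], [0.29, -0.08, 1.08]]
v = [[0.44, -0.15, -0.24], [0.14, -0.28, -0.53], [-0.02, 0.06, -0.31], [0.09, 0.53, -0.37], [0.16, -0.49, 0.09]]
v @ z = [[0.28, -0.30, -0.09], [-0.11, -0.31, -0.61], [-0.09, 0.10, -0.32], [0.13, 0.57, -0.15], [0.03, -0.59, -0.01]]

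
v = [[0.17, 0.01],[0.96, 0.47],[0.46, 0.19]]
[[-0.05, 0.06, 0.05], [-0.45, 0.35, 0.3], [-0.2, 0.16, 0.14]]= v @ [[-0.24, 0.34, 0.3], [-0.47, 0.04, 0.03]]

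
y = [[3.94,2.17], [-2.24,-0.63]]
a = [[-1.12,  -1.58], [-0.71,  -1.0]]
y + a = [[2.82,0.59], [-2.95,-1.63]]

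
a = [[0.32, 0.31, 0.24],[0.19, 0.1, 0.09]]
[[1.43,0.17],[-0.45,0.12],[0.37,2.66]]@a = [[0.49, 0.46, 0.36],[-0.12, -0.13, -0.10],[0.62, 0.38, 0.33]]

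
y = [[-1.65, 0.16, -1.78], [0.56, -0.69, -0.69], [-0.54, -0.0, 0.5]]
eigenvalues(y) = [-2.07, 0.9, -0.67]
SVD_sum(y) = [[-1.62, 0.13, -1.81], [-0.07, 0.01, -0.08], [0.01, -0.0, 0.01]] + [[-0.03,0.02,0.03], [0.71,-0.52,-0.67], [-0.42,0.3,0.40]] + [[0.00, 0.01, -0.0], [-0.08, -0.18, 0.06], [-0.13, -0.3, 0.1]]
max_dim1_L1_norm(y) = 3.59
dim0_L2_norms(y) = [1.82, 0.71, 1.97]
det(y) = 1.25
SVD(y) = [[-1.00, 0.04, -0.02], [-0.04, -0.86, 0.51], [0.00, 0.51, 0.86]] @ diag([2.4340683442264224, 1.2802343465632084, 0.4002640547372637]) @ [[0.67,-0.05,0.74], [-0.64,0.47,0.61], [-0.38,-0.88,0.28]]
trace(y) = -1.84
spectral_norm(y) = 2.43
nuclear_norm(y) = 4.11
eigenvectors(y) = [[-0.94, 0.52, 0.09], [0.28, 0.49, 1.00], [-0.20, -0.70, 0.04]]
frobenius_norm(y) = 2.78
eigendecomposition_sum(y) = [[-1.77,0.20,-1.17], [0.53,-0.06,0.35], [-0.37,0.04,-0.25]] + [[0.12, 0.01, -0.57], [0.12, 0.01, -0.53], [-0.17, -0.02, 0.77]] + [[-0.01, -0.06, -0.05], [-0.09, -0.64, -0.51], [-0.00, -0.03, -0.02]]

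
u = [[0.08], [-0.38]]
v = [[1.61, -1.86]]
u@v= [[0.13, -0.15], [-0.61, 0.71]]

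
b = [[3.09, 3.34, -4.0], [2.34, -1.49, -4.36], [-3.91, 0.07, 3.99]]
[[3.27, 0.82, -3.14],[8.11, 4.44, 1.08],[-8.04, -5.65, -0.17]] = b@[[1.17,1.64,0.21], [-1.12,-1.02,-0.92], [-0.85,0.21,0.18]]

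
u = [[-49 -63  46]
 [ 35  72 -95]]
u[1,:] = [35, 72, -95]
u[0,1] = -63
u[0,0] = -49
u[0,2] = 46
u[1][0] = 35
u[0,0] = -49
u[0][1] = -63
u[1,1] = 72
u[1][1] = 72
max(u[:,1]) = 72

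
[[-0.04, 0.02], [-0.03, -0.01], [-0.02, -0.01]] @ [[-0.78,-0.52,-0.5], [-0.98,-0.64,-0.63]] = [[0.01, 0.01, 0.01], [0.03, 0.02, 0.02], [0.03, 0.02, 0.02]]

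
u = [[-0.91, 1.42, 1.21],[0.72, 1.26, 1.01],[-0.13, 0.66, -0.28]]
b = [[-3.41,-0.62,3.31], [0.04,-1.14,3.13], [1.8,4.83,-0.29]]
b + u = [[-4.32, 0.8, 4.52], [0.76, 0.12, 4.14], [1.67, 5.49, -0.57]]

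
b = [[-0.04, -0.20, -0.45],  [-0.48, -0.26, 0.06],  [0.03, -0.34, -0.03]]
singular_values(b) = [0.61, 0.48, 0.26]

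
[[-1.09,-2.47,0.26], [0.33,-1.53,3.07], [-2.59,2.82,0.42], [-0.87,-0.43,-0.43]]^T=[[-1.09, 0.33, -2.59, -0.87],[-2.47, -1.53, 2.82, -0.43],[0.26, 3.07, 0.42, -0.43]]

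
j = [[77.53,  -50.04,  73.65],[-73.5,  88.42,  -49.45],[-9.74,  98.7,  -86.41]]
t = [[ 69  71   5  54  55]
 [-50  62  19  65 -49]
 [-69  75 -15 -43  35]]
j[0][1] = -50.04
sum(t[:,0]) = -50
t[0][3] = 54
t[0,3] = 54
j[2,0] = -9.74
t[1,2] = 19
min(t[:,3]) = -43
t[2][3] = -43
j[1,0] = -73.5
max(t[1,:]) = 65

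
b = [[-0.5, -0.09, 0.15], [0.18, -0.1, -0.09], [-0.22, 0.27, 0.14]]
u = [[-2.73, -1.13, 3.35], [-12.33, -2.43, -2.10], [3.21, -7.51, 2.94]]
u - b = [[-2.23, -1.04, 3.20], [-12.51, -2.33, -2.01], [3.43, -7.78, 2.80]]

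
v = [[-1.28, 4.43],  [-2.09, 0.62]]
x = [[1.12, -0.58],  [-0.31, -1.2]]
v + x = [[-0.16, 3.85],[-2.40, -0.58]]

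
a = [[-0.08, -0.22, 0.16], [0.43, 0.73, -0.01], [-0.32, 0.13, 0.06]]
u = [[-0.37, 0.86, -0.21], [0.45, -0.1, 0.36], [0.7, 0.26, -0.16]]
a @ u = [[0.04, -0.01, -0.09],[0.16, 0.29, 0.17],[0.22, -0.27, 0.1]]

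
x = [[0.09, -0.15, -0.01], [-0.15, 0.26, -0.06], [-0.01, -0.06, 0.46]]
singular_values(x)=[0.48, 0.33, 0.0]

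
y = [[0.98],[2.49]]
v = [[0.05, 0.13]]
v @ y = [[0.37]]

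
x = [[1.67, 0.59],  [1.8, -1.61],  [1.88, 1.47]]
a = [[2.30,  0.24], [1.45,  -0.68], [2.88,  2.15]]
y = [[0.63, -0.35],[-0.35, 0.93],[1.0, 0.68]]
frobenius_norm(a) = 4.56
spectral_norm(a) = 4.27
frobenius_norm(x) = 3.83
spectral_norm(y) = 1.27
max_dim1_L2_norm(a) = 3.59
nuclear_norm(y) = 2.43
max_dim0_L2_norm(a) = 3.96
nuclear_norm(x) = 5.34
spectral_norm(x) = 3.12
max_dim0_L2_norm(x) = 3.09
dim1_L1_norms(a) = [2.54, 2.13, 5.03]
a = x + y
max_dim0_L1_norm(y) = 1.98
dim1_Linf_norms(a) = [2.3, 1.45, 2.88]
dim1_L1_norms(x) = [2.26, 3.41, 3.35]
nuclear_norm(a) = 5.88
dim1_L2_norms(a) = [2.31, 1.6, 3.59]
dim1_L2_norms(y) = [0.72, 0.99, 1.21]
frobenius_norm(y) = 1.72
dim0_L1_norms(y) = [1.98, 1.96]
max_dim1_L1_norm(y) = 1.68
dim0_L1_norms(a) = [6.63, 3.07]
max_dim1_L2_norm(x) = 2.41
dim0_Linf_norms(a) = [2.88, 2.15]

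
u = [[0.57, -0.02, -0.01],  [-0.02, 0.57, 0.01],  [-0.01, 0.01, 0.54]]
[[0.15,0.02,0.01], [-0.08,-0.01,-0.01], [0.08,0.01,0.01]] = u @ [[0.26, 0.03, 0.02], [-0.14, -0.02, -0.01], [0.15, 0.02, 0.01]]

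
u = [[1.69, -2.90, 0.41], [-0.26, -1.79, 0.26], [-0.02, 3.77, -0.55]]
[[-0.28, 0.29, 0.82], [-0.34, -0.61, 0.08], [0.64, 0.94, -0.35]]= u @ [[0.13, 0.6, 0.33], [0.18, 0.24, -0.08], [0.06, -0.08, 0.08]]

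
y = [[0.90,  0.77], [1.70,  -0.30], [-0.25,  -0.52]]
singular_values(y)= [1.95, 0.96]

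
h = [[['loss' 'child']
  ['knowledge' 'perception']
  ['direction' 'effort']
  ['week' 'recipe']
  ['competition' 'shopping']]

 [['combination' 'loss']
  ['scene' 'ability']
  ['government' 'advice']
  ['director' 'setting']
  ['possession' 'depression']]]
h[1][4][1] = 'depression'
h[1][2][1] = 'advice'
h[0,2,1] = 'effort'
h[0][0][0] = 'loss'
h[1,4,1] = 'depression'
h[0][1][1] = 'perception'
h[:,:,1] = [['child', 'perception', 'effort', 'recipe', 'shopping'], ['loss', 'ability', 'advice', 'setting', 'depression']]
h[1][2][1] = 'advice'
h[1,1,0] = 'scene'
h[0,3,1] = 'recipe'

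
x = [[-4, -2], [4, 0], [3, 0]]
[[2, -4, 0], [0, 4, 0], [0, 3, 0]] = x @ [[0, 1, 0], [-1, 0, 0]]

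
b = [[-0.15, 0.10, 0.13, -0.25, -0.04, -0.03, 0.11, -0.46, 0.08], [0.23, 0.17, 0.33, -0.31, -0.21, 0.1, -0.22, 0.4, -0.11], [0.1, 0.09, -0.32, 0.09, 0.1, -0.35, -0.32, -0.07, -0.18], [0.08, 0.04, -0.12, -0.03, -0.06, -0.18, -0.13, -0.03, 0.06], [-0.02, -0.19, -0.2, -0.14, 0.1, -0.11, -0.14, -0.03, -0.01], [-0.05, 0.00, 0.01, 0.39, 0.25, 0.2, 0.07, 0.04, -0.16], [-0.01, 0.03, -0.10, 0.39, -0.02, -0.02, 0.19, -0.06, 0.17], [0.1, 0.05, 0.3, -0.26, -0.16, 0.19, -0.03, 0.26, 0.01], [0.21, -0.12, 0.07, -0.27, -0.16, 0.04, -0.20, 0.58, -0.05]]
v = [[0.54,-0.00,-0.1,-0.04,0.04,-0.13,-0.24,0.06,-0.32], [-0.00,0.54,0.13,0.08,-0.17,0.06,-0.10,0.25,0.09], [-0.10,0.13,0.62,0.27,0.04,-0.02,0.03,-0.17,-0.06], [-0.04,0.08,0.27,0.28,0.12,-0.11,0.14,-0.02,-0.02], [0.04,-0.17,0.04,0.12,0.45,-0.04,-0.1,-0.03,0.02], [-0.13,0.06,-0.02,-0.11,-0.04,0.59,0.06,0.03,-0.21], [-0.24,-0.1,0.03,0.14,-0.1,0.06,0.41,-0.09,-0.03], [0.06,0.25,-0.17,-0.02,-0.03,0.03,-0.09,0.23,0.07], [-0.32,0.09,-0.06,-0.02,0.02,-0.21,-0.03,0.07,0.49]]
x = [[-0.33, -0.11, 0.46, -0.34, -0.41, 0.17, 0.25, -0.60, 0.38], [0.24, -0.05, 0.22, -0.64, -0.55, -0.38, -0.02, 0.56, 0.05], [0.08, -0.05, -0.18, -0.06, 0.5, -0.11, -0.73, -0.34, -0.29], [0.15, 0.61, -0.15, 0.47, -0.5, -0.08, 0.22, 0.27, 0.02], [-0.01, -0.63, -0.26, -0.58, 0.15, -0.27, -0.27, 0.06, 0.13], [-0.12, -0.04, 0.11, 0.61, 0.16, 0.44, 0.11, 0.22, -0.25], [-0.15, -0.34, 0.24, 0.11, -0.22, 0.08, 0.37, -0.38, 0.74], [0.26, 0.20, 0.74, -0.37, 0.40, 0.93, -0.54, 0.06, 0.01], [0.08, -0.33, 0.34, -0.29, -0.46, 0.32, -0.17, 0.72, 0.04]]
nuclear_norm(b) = 3.57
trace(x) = 0.97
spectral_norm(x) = 1.65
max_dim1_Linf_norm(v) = 0.62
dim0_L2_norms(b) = [0.39, 0.32, 0.62, 0.79, 0.43, 0.51, 0.53, 0.89, 0.33]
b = v @ x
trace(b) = 0.37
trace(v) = 4.15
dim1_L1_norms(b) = [1.35, 2.08, 1.62, 0.73, 0.94, 1.17, 0.99, 1.36, 1.7]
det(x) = 0.00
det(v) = 0.00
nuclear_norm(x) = 8.05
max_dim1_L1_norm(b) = 2.08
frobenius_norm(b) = 1.70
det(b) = -0.00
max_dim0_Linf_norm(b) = 0.58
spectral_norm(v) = 0.97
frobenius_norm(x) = 3.27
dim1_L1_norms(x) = [3.05, 2.71, 2.34, 2.47, 2.36, 2.06, 2.63, 3.51, 2.75]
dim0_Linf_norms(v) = [0.54, 0.54, 0.62, 0.28, 0.45, 0.59, 0.41, 0.25, 0.49]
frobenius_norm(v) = 1.78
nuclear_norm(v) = 4.17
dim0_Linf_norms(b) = [0.23, 0.19, 0.33, 0.39, 0.25, 0.35, 0.32, 0.58, 0.18]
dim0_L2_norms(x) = [0.55, 1.03, 1.06, 1.3, 1.2, 1.2, 1.09, 1.26, 0.93]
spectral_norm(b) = 1.21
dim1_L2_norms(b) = [0.59, 0.75, 0.63, 0.28, 0.37, 0.54, 0.48, 0.55, 0.74]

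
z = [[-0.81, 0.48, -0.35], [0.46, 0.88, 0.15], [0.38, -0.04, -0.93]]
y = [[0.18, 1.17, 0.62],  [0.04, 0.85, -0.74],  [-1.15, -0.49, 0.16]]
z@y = [[0.28, -0.37, -0.91], [-0.05, 1.21, -0.34], [1.14, 0.87, 0.12]]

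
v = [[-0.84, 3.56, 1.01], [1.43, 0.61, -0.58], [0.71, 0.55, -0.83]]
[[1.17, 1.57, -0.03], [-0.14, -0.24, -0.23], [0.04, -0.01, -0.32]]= v@[[-0.25, -0.34, 0.02], [0.29, 0.37, -0.1], [-0.07, -0.03, 0.34]]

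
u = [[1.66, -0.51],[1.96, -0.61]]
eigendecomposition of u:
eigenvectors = [[0.65, 0.29], [0.76, 0.96]]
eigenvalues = [1.06, -0.01]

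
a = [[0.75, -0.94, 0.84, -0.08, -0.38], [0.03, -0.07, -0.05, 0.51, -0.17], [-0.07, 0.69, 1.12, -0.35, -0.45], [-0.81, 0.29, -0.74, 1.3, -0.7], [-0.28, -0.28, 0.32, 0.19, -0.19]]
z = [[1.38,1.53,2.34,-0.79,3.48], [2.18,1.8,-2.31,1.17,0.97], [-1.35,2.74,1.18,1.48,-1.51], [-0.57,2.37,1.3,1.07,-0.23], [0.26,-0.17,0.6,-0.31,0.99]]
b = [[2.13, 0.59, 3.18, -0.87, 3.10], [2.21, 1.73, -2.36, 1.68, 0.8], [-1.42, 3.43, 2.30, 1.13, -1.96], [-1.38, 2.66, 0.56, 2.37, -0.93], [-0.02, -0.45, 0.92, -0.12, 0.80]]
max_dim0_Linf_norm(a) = 1.3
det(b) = -13.53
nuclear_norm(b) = 16.83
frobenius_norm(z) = 7.98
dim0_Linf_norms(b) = [2.21, 3.43, 3.18, 2.37, 3.1]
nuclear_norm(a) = 5.40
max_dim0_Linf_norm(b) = 3.43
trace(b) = 9.33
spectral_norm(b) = 6.21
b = a + z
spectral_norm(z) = 5.07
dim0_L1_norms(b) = [7.16, 8.86, 9.32, 6.17, 7.59]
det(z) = 0.56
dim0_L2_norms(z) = [2.98, 4.33, 3.78, 2.33, 4.05]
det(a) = 0.25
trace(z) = 6.42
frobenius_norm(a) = 2.91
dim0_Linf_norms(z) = [2.18, 2.74, 2.34, 1.48, 3.48]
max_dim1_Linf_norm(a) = 1.3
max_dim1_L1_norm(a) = 3.84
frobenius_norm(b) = 9.16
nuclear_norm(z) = 13.96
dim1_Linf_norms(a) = [0.94, 0.51, 1.12, 1.3, 0.32]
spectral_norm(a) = 2.17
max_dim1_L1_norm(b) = 10.24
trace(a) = 2.91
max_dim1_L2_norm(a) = 1.86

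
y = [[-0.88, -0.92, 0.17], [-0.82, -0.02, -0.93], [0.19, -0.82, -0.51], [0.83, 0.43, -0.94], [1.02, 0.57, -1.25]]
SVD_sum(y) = [[-0.70, -0.45, 0.67],[0.03, 0.02, -0.03],[0.06, 0.04, -0.06],[0.86, 0.56, -0.83],[1.10, 0.72, -1.07]] + [[-0.31,-0.31,-0.53], [-0.49,-0.5,-0.84], [-0.31,-0.31,-0.52], [-0.07,-0.07,-0.12], [-0.11,-0.11,-0.19]] + [[0.12, -0.16, 0.02], [-0.36, 0.46, -0.06], [0.43, -0.55, 0.07], [0.04, -0.06, 0.01], [0.03, -0.04, 0.00]]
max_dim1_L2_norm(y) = 1.71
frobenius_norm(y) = 2.97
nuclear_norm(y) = 4.82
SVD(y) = [[-0.45,0.46,-0.21], [0.02,0.74,0.62], [0.04,0.46,-0.75], [0.55,0.1,-0.08], [0.71,0.16,-0.05]] @ diag([2.397794290979243, 1.4851613826974692, 0.9413172714295074]) @ [[0.65, 0.42, -0.63], [-0.45, -0.45, -0.77], [-0.61, 0.78, -0.11]]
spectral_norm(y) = 2.40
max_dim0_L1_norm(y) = 3.8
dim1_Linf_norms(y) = [0.92, 0.93, 0.82, 0.94, 1.25]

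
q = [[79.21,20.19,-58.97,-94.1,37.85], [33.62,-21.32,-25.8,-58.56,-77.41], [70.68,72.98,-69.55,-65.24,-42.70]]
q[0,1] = 20.19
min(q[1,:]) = -77.41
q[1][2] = -25.8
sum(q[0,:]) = -15.82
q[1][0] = 33.62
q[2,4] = -42.7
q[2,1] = 72.98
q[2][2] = -69.55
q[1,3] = -58.56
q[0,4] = 37.85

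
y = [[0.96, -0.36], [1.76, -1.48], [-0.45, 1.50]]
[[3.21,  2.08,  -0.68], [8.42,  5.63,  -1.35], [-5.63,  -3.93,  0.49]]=y@[[2.18, 1.33, -0.66], [-3.1, -2.22, 0.13]]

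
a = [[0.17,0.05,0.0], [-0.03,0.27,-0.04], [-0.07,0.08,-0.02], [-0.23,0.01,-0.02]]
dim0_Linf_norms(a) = [0.23, 0.27, 0.04]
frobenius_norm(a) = 0.41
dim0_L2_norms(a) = [0.3, 0.29, 0.05]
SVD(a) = [[-0.34,-0.52,-0.70], [0.62,-0.71,0.30], [0.34,-0.08,-0.52], [0.62,0.48,-0.39]] @ diag([0.30768973840133085, 0.2778257555303784, 0.006314621643061805]) @ [[-0.79, 0.60, -0.14],[-0.62, -0.78, 0.07],[-0.07, 0.15, 0.99]]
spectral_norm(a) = 0.31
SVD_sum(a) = [[0.08, -0.06, 0.01],[-0.15, 0.12, -0.03],[-0.08, 0.06, -0.02],[-0.15, 0.11, -0.03]] + [[0.09,0.11,-0.01], [0.12,0.15,-0.01], [0.01,0.02,-0.0], [-0.08,-0.10,0.01]] + [[0.0, -0.00, -0.00], [-0.0, 0.0, 0.00], [0.00, -0.00, -0.00], [0.0, -0.0, -0.0]]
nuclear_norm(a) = 0.59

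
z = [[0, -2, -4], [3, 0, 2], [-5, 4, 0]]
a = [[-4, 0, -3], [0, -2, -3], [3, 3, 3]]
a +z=[[-4, -2, -7], [3, -2, -1], [-2, 7, 3]]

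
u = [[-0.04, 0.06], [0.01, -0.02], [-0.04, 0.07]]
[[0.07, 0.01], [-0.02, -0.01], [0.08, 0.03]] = u @ [[-0.6, 2.28], [0.83, 1.67]]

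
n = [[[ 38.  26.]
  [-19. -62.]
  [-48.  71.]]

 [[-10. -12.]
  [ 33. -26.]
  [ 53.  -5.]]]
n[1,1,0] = 33.0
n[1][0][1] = -12.0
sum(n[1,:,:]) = 33.0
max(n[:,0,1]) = 26.0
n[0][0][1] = 26.0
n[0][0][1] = 26.0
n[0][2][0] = -48.0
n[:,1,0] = [-19.0, 33.0]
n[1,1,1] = -26.0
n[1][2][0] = 53.0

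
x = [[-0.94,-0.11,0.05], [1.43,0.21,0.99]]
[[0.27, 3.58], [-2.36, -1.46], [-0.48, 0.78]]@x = [[4.87, 0.72, 3.56],  [0.13, -0.05, -1.56],  [1.57, 0.22, 0.75]]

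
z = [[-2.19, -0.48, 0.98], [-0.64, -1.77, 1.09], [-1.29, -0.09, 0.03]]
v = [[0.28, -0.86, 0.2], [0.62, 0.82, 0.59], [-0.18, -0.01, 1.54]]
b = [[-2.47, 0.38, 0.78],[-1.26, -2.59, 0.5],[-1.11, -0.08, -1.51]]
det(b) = -12.86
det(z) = -1.61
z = b + v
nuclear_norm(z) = 5.04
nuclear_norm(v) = 3.52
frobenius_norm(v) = 2.16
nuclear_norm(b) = 7.28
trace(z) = -3.93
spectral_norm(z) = 3.13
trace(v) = 2.64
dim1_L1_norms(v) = [1.34, 2.03, 1.73]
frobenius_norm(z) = 3.52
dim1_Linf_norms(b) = [2.47, 2.59, 1.51]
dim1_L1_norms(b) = [3.63, 4.35, 2.7]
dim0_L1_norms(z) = [4.12, 2.34, 2.1]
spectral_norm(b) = 3.27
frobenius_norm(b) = 4.35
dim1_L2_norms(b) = [2.62, 2.92, 1.88]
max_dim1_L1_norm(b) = 4.35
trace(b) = -6.57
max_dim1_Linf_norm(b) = 2.59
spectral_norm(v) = 1.68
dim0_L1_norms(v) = [1.08, 1.69, 2.33]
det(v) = 1.30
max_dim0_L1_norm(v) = 2.33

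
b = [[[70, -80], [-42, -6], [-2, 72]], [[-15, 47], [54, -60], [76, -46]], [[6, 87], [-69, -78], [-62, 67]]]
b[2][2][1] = 67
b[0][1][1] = -6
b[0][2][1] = 72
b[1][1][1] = -60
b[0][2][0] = -2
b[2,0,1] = 87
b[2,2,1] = 67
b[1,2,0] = 76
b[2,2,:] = [-62, 67]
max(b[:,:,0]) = 76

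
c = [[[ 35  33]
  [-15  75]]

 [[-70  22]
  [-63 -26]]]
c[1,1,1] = -26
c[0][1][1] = 75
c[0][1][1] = 75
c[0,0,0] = 35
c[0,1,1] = 75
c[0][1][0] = -15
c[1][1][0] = -63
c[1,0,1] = 22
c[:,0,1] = [33, 22]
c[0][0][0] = 35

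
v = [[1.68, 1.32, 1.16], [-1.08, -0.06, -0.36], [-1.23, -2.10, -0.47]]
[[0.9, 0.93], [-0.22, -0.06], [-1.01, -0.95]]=v @ [[0.12,-0.15], [0.37,0.42], [0.18,0.54]]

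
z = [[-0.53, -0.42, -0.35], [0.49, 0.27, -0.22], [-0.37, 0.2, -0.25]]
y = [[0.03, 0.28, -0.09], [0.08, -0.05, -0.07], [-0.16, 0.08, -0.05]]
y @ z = [[0.15,0.05,-0.05],  [-0.04,-0.06,0.0],  [0.14,0.08,0.05]]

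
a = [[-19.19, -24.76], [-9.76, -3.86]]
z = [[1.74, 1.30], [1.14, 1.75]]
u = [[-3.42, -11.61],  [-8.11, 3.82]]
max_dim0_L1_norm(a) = 28.95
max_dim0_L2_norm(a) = 25.06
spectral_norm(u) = 12.26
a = u @ z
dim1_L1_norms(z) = [3.04, 2.89]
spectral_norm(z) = 2.97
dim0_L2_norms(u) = [8.8, 12.22]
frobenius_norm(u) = 15.06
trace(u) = 0.40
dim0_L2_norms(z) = [2.08, 2.18]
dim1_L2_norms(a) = [31.33, 10.5]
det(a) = -167.58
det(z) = 1.56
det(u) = -107.22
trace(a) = -23.05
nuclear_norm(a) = 37.77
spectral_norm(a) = 32.64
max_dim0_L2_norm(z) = 2.18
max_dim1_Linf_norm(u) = 11.61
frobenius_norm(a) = 33.04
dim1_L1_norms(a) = [43.95, 13.62]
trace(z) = 3.49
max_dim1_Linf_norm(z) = 1.75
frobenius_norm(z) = 3.01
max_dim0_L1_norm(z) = 3.05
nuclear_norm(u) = 21.01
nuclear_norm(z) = 3.49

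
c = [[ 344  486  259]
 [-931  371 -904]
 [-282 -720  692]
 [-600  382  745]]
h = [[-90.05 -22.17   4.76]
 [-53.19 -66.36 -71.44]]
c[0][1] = 486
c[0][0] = 344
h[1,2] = -71.44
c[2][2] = 692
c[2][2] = 692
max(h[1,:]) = -53.19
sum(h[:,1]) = -88.53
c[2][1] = -720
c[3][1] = 382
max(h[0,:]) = 4.76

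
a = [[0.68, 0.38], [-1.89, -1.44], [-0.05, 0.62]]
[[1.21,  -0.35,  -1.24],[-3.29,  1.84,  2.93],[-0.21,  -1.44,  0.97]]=a@[[1.88, 0.75, -2.58],  [-0.18, -2.26, 1.35]]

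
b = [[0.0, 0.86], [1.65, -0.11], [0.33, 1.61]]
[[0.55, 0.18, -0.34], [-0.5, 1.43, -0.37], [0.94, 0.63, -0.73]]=b @[[-0.26, 0.88, -0.25],[0.64, 0.21, -0.40]]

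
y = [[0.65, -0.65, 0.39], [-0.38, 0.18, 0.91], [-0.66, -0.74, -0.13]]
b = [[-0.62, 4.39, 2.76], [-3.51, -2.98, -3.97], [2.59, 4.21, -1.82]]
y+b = [[0.03, 3.74, 3.15], [-3.89, -2.80, -3.06], [1.93, 3.47, -1.95]]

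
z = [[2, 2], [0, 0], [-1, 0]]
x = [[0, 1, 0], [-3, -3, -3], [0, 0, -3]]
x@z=[[0, 0], [-3, -6], [3, 0]]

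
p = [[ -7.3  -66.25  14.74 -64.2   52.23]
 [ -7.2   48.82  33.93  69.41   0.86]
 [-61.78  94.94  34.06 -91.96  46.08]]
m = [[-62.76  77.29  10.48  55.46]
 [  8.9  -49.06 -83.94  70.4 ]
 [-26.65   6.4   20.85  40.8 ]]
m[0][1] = 77.29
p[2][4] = 46.08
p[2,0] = -61.78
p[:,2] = [14.74, 33.93, 34.06]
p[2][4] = 46.08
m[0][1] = 77.29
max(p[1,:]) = 69.41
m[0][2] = 10.48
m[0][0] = -62.76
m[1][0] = 8.9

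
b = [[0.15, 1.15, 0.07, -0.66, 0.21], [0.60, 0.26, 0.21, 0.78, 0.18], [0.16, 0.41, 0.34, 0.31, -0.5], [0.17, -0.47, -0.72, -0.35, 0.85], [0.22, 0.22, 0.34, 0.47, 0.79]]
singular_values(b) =[1.57, 1.34, 1.34, 0.48, 0.0]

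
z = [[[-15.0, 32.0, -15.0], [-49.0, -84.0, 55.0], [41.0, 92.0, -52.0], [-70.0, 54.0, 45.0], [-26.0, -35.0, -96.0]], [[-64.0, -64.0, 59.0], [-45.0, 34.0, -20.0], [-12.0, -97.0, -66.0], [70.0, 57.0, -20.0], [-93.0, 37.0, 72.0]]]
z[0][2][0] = 41.0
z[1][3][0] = 70.0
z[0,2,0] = 41.0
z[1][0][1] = -64.0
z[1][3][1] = 57.0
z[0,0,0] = -15.0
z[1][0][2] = 59.0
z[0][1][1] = -84.0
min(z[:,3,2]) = -20.0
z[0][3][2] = 45.0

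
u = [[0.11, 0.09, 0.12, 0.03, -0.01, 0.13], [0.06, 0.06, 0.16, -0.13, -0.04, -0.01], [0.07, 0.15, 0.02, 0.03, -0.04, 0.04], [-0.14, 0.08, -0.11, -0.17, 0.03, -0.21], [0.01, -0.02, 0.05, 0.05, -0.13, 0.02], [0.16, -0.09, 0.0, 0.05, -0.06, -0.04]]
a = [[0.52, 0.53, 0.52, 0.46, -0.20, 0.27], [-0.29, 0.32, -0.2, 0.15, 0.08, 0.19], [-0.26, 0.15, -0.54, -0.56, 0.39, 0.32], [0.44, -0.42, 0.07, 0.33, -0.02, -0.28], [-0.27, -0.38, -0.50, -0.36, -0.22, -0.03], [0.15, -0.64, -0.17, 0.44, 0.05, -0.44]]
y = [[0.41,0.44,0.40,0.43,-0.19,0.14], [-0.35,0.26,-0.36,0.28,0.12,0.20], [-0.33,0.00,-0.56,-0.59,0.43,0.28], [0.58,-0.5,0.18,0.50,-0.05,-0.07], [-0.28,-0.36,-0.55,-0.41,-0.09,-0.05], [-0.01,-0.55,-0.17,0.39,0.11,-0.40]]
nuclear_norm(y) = 4.21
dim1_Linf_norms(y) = [0.44, 0.36, 0.59, 0.58, 0.55, 0.55]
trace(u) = -0.15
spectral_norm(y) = 1.58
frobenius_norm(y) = 2.11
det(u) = 0.00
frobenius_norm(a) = 2.11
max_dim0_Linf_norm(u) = 0.21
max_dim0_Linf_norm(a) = 0.64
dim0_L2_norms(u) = [0.26, 0.22, 0.23, 0.23, 0.16, 0.25]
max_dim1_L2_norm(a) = 1.07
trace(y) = 0.12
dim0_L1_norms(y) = [1.96, 2.11, 2.22, 2.6, 0.99, 1.14]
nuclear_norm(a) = 4.04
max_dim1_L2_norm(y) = 1.02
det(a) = 0.00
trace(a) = -0.03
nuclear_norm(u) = 1.14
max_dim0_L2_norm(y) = 1.09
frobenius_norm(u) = 0.56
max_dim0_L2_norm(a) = 1.07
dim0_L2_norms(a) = [0.84, 1.07, 0.94, 0.99, 0.5, 0.7]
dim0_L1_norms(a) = [1.93, 2.44, 2.0, 2.3, 0.96, 1.53]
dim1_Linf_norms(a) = [0.53, 0.32, 0.56, 0.44, 0.5, 0.64]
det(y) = -0.02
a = u + y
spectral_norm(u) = 0.41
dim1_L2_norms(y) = [0.87, 0.67, 1.02, 0.94, 0.83, 0.81]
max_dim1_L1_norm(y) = 2.19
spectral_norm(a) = 1.50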